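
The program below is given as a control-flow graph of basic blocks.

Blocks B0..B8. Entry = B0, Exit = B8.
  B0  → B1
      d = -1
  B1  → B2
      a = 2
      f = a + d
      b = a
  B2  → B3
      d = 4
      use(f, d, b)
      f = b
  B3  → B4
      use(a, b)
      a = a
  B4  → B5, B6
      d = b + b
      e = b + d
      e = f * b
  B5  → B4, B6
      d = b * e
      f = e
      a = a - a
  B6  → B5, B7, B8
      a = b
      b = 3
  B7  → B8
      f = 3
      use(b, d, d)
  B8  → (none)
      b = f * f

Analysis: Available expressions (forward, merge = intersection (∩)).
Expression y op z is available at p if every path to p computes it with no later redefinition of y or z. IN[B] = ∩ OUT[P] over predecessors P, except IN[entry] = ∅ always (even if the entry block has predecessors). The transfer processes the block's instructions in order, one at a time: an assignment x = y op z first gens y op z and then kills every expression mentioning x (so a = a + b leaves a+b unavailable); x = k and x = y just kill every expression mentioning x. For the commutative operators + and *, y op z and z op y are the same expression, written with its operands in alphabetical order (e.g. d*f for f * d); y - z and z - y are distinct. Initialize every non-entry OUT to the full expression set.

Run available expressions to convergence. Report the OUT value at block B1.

Answer: {a+d}

Derivation:
Fixpoint table:
  B0:  IN={}  OUT={}
  B1:  IN={}  OUT={a+d}
  B2:  IN={a+d}  OUT={}
  B3:  IN={}  OUT={}
  B4:  IN={}  OUT={b*f, b+b, b+d}
  B5:  IN={}  OUT={b*e}
  B6:  IN={}  OUT={}
  B7:  IN={}  OUT={}
  B8:  IN={}  OUT={f*f}

Merge at B1: IN[B1] = OUT[B0] = {}
Applying B1's transfer function to that IN value gives OUT[B1] (row B1 above).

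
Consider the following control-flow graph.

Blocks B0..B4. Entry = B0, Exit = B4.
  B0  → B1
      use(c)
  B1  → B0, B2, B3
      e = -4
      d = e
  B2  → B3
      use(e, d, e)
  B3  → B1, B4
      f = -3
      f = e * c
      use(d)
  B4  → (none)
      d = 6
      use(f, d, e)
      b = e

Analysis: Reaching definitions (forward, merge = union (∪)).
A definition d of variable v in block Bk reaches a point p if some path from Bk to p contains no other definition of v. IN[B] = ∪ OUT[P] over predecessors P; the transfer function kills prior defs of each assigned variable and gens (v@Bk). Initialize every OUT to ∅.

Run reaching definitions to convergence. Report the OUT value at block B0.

Answer: {d@B1, e@B1, f@B3}

Trace:
Converged values:
  B0:   IN={d@B1, e@B1, f@B3}   OUT={d@B1, e@B1, f@B3}
  B1:   IN={d@B1, e@B1, f@B3}   OUT={d@B1, e@B1, f@B3}
  B2:   IN={d@B1, e@B1, f@B3}   OUT={d@B1, e@B1, f@B3}
  B3:   IN={d@B1, e@B1, f@B3}   OUT={d@B1, e@B1, f@B3}
  B4:   IN={d@B1, e@B1, f@B3}   OUT={b@B4, d@B4, e@B1, f@B3}

Merge at B0 (entry node, so the boundary value {} is joined with the incoming edge(s)): IN[B0] = {} ⊔ OUT[B1] = {d@B1, e@B1, f@B3}
Applying B0's transfer function to that IN value gives OUT[B0] (row B0 above).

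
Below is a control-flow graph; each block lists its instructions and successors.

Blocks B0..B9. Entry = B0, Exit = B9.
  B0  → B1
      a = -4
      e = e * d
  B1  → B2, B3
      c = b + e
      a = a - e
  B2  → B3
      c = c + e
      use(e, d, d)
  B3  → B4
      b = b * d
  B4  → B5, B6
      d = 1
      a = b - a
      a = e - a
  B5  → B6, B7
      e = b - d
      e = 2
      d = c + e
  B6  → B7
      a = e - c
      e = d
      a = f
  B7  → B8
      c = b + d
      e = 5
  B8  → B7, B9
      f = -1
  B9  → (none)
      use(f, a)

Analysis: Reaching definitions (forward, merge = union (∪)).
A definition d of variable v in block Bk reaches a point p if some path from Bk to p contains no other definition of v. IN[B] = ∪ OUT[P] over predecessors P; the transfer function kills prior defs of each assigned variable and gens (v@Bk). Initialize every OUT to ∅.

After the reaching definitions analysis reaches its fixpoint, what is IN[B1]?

Answer: {a@B0, e@B0}

Working:
Converged values:
  B0: | IN={} | OUT={a@B0, e@B0}
  B1: | IN={a@B0, e@B0} | OUT={a@B1, c@B1, e@B0}
  B2: | IN={a@B1, c@B1, e@B0} | OUT={a@B1, c@B2, e@B0}
  B3: | IN={a@B1, c@B1, c@B2, e@B0} | OUT={a@B1, b@B3, c@B1, c@B2, e@B0}
  B4: | IN={a@B1, b@B3, c@B1, c@B2, e@B0} | OUT={a@B4, b@B3, c@B1, c@B2, d@B4, e@B0}
  B5: | IN={a@B4, b@B3, c@B1, c@B2, d@B4, e@B0} | OUT={a@B4, b@B3, c@B1, c@B2, d@B5, e@B5}
  B6: | IN={a@B4, b@B3, c@B1, c@B2, d@B4, d@B5, e@B0, e@B5} | OUT={a@B6, b@B3, c@B1, c@B2, d@B4, d@B5, e@B6}
  B7: | IN={a@B4, a@B6, b@B3, c@B1, c@B2, c@B7, d@B4, d@B5, e@B5, e@B6, e@B7, f@B8} | OUT={a@B4, a@B6, b@B3, c@B7, d@B4, d@B5, e@B7, f@B8}
  B8: | IN={a@B4, a@B6, b@B3, c@B7, d@B4, d@B5, e@B7, f@B8} | OUT={a@B4, a@B6, b@B3, c@B7, d@B4, d@B5, e@B7, f@B8}
  B9: | IN={a@B4, a@B6, b@B3, c@B7, d@B4, d@B5, e@B7, f@B8} | OUT={a@B4, a@B6, b@B3, c@B7, d@B4, d@B5, e@B7, f@B8}

Merge at B1: IN[B1] = OUT[B0] = {a@B0, e@B0}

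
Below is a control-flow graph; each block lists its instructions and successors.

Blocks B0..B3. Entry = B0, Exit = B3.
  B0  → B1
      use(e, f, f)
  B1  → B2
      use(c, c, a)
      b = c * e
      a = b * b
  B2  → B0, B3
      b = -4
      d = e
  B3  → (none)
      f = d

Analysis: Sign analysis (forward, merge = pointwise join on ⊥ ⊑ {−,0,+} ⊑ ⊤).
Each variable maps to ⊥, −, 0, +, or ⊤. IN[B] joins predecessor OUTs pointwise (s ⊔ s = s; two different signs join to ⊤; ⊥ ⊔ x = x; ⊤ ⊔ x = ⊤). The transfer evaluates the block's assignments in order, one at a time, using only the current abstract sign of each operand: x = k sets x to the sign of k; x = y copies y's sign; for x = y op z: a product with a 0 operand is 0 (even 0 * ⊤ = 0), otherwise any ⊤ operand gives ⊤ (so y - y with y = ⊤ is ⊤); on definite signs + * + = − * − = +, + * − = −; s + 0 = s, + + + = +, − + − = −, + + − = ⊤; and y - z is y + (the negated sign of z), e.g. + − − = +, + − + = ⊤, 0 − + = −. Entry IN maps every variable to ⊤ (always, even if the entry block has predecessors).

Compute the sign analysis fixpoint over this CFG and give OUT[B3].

Converged values:
  B0: | IN=(all ⊤) | OUT=(all ⊤)
  B1: | IN=(all ⊤) | OUT=(all ⊤)
  B2: | IN=(all ⊤) | OUT={b:-; rest ⊤}
  B3: | IN={b:-; rest ⊤} | OUT={b:-; rest ⊤}

Merge at B3: IN[B3] = OUT[B2] = {a: ⊤, b: -, c: ⊤, d: ⊤, e: ⊤, f: ⊤}
Applying B3's transfer function to that IN value gives OUT[B3] (row B3 above).

Answer: {a: ⊤, b: -, c: ⊤, d: ⊤, e: ⊤, f: ⊤}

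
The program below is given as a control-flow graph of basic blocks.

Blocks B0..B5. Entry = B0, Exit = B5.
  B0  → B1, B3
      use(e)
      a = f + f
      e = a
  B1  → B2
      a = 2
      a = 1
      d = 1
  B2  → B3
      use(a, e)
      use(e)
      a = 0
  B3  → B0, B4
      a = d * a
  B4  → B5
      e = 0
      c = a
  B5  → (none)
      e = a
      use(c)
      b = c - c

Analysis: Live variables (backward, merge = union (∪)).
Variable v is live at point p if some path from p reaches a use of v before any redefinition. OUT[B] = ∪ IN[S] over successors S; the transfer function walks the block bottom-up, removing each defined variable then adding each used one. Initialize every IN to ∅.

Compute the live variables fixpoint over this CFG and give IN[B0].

Converged values:
  B0: | IN={d, e, f} | OUT={a, d, e, f}
  B1: | IN={e, f} | OUT={a, d, e, f}
  B2: | IN={a, d, e, f} | OUT={a, d, e, f}
  B3: | IN={a, d, e, f} | OUT={a, d, e, f}
  B4: | IN={a} | OUT={a, c}
  B5: | IN={a, c} | OUT={}

Merge at B0: OUT[B0] = IN[B1] ⊔ IN[B3] = {a, d, e, f}
Applying B0's transfer function to that OUT value gives IN[B0] (row B0 above).

Answer: {d, e, f}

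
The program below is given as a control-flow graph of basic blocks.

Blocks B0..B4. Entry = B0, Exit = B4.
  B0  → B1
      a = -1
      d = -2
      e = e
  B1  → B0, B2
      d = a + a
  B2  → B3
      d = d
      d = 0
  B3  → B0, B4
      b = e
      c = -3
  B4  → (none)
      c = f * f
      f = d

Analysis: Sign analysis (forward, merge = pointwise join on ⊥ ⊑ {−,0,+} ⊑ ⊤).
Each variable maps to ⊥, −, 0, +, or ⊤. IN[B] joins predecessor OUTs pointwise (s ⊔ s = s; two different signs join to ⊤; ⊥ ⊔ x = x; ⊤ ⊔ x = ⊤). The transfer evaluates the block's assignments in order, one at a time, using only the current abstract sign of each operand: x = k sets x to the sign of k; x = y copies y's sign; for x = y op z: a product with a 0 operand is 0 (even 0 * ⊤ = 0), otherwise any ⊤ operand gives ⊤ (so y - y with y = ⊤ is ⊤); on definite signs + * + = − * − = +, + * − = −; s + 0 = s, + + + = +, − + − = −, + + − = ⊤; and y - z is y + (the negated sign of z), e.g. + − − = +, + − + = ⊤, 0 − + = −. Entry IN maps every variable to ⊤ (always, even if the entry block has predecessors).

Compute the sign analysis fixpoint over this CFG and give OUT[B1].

Per-block solution:
  B0:  IN=(all ⊤)  OUT={a:-, d:-; rest ⊤}
  B1:  IN={a:-, d:-; rest ⊤}  OUT={a:-, d:-; rest ⊤}
  B2:  IN={a:-, d:-; rest ⊤}  OUT={a:-, d:0; rest ⊤}
  B3:  IN={a:-, d:0; rest ⊤}  OUT={a:-, c:-, d:0; rest ⊤}
  B4:  IN={a:-, c:-, d:0; rest ⊤}  OUT={a:-, d:0, f:0; rest ⊤}

Merge at B1: IN[B1] = OUT[B0] = {a: -, b: ⊤, c: ⊤, d: -, e: ⊤, f: ⊤}
Applying B1's transfer function to that IN value gives OUT[B1] (row B1 above).

Answer: {a: -, b: ⊤, c: ⊤, d: -, e: ⊤, f: ⊤}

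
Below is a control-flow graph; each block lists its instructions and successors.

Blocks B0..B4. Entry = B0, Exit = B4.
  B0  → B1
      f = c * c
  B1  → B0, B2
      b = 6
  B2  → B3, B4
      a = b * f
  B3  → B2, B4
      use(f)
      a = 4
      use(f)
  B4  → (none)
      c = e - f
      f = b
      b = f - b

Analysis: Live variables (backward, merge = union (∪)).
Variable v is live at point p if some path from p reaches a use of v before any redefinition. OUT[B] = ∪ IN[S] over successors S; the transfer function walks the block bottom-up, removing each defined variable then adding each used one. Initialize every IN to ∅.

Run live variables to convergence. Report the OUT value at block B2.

Converged values:
  B0:  IN={c, e}  OUT={c, e, f}
  B1:  IN={c, e, f}  OUT={b, c, e, f}
  B2:  IN={b, e, f}  OUT={b, e, f}
  B3:  IN={b, e, f}  OUT={b, e, f}
  B4:  IN={b, e, f}  OUT={}

Merge at B2: OUT[B2] = IN[B3] ⊔ IN[B4] = {b, e, f}

Answer: {b, e, f}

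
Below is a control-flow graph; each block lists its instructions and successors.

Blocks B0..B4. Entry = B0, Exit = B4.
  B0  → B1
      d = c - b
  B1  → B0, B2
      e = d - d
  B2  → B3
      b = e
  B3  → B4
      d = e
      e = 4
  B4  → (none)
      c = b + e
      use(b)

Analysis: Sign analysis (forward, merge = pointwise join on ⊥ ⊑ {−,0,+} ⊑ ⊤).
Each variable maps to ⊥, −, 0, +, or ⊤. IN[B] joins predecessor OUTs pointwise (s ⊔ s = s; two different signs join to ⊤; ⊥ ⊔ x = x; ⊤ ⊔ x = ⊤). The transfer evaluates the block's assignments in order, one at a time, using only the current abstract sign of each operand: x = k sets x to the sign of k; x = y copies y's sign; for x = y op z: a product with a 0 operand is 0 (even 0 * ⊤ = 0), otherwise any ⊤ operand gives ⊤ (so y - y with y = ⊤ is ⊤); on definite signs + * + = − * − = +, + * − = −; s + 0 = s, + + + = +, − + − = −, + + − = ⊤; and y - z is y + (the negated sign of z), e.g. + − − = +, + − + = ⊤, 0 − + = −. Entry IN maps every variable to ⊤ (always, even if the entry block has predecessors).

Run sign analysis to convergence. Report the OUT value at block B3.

Answer: {a: ⊤, b: ⊤, c: ⊤, d: ⊤, e: +, f: ⊤}

Trace:
Fixpoint table:
  B0:  IN=(all ⊤)  OUT=(all ⊤)
  B1:  IN=(all ⊤)  OUT=(all ⊤)
  B2:  IN=(all ⊤)  OUT=(all ⊤)
  B3:  IN=(all ⊤)  OUT={e:+; rest ⊤}
  B4:  IN={e:+; rest ⊤}  OUT={e:+; rest ⊤}

Merge at B3: IN[B3] = OUT[B2] = {a: ⊤, b: ⊤, c: ⊤, d: ⊤, e: ⊤, f: ⊤}
Applying B3's transfer function to that IN value gives OUT[B3] (row B3 above).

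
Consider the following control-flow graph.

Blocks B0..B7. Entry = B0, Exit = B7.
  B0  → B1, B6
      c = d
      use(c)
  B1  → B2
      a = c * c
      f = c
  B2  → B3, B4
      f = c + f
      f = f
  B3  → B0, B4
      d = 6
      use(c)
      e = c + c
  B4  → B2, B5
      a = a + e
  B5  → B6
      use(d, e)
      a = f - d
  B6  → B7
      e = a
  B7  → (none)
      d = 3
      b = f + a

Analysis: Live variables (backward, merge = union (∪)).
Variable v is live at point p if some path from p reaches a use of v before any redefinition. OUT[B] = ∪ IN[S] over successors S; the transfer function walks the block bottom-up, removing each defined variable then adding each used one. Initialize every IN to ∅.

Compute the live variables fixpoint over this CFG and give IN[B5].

Fixpoint table:
  B0:  IN={a, d, e, f}  OUT={a, c, d, e, f}
  B1:  IN={c, d, e}  OUT={a, c, d, e, f}
  B2:  IN={a, c, d, e, f}  OUT={a, c, d, e, f}
  B3:  IN={a, c, f}  OUT={a, c, d, e, f}
  B4:  IN={a, c, d, e, f}  OUT={a, c, d, e, f}
  B5:  IN={d, e, f}  OUT={a, f}
  B6:  IN={a, f}  OUT={a, f}
  B7:  IN={a, f}  OUT={}

Merge at B5: OUT[B5] = IN[B6] = {a, f}
Applying B5's transfer function to that OUT value gives IN[B5] (row B5 above).

Answer: {d, e, f}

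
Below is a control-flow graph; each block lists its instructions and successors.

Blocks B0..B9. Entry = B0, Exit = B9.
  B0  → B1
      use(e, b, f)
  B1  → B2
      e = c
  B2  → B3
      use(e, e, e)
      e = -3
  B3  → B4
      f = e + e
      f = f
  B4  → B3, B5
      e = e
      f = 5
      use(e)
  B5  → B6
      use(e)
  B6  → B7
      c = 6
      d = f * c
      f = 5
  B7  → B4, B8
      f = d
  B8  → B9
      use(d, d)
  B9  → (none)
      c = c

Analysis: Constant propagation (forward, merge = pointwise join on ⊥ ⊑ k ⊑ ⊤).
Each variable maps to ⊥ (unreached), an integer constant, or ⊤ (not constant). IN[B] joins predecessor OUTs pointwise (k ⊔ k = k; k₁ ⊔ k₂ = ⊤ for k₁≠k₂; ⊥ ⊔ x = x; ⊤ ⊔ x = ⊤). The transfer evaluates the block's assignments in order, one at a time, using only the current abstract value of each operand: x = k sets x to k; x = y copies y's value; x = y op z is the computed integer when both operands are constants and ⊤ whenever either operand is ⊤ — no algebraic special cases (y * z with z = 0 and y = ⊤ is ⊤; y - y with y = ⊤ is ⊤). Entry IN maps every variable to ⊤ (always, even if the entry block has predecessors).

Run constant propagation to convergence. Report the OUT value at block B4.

Answer: {a: ⊤, b: ⊤, c: ⊤, d: ⊤, e: -3, f: 5}

Derivation:
Per-block solution:
  B0: | IN=(all ⊤) | OUT=(all ⊤)
  B1: | IN=(all ⊤) | OUT=(all ⊤)
  B2: | IN=(all ⊤) | OUT={e:-3; rest ⊤}
  B3: | IN={e:-3; rest ⊤} | OUT={e:-3, f:-6; rest ⊤}
  B4: | IN={e:-3; rest ⊤} | OUT={e:-3, f:5; rest ⊤}
  B5: | IN={e:-3, f:5; rest ⊤} | OUT={e:-3, f:5; rest ⊤}
  B6: | IN={e:-3, f:5; rest ⊤} | OUT={c:6, d:30, e:-3, f:5; rest ⊤}
  B7: | IN={c:6, d:30, e:-3, f:5; rest ⊤} | OUT={c:6, d:30, e:-3, f:30; rest ⊤}
  B8: | IN={c:6, d:30, e:-3, f:30; rest ⊤} | OUT={c:6, d:30, e:-3, f:30; rest ⊤}
  B9: | IN={c:6, d:30, e:-3, f:30; rest ⊤} | OUT={c:6, d:30, e:-3, f:30; rest ⊤}

Merge at B4: IN[B4] = OUT[B3] ⊔ OUT[B7] = {a: ⊤, b: ⊤, c: ⊤, d: ⊤, e: -3, f: ⊤}
Applying B4's transfer function to that IN value gives OUT[B4] (row B4 above).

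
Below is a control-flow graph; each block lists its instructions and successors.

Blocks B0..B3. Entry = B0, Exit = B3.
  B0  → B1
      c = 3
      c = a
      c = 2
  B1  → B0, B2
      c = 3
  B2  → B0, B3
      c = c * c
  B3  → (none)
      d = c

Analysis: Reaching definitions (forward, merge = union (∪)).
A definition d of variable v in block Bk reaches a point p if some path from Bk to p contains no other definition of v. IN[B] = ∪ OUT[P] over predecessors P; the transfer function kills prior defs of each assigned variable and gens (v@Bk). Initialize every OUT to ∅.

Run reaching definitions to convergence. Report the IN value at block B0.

Converged values:
  B0: | IN={c@B1, c@B2} | OUT={c@B0}
  B1: | IN={c@B0} | OUT={c@B1}
  B2: | IN={c@B1} | OUT={c@B2}
  B3: | IN={c@B2} | OUT={c@B2, d@B3}

Merge at B0 (entry node, so the boundary value {} is joined with the incoming edge(s)): IN[B0] = {} ⊔ OUT[B1] ⊔ OUT[B2] = {c@B1, c@B2}

Answer: {c@B1, c@B2}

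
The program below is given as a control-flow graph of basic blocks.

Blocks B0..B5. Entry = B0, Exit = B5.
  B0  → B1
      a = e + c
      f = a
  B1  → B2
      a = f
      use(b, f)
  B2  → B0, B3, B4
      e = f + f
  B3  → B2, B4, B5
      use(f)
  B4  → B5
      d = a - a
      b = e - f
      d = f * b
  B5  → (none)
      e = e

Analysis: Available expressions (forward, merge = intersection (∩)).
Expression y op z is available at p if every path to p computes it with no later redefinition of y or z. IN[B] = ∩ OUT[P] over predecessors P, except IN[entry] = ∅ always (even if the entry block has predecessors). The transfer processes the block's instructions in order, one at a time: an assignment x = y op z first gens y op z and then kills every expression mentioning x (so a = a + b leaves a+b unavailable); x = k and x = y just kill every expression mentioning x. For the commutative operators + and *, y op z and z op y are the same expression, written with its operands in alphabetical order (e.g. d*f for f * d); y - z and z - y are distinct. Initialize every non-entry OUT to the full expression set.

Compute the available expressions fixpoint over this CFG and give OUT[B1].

Answer: {c+e}

Working:
Converged values:
  B0:  IN={}  OUT={c+e}
  B1:  IN={c+e}  OUT={c+e}
  B2:  IN={}  OUT={f+f}
  B3:  IN={f+f}  OUT={f+f}
  B4:  IN={f+f}  OUT={a-a, b*f, e-f, f+f}
  B5:  IN={f+f}  OUT={f+f}

Merge at B1: IN[B1] = OUT[B0] = {c+e}
Applying B1's transfer function to that IN value gives OUT[B1] (row B1 above).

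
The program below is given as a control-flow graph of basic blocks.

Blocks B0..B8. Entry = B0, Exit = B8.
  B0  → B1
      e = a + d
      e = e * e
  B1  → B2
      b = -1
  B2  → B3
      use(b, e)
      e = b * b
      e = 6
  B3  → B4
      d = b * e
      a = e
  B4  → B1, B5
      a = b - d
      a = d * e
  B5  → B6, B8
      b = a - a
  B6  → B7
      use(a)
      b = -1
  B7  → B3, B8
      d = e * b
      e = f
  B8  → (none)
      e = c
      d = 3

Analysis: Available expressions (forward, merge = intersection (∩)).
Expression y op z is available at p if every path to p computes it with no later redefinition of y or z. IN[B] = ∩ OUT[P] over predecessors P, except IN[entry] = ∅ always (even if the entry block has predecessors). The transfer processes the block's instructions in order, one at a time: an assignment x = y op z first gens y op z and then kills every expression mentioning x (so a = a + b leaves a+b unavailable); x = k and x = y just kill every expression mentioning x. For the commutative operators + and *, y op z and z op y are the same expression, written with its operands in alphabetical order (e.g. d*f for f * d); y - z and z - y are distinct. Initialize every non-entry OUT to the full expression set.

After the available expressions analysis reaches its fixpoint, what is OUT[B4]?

Answer: {b*e, b-d, d*e}

Working:
Per-block solution:
  B0:   IN={}   OUT={a+d}
  B1:   IN={}   OUT={}
  B2:   IN={}   OUT={b*b}
  B3:   IN={}   OUT={b*e}
  B4:   IN={b*e}   OUT={b*e, b-d, d*e}
  B5:   IN={b*e, b-d, d*e}   OUT={a-a, d*e}
  B6:   IN={a-a, d*e}   OUT={a-a, d*e}
  B7:   IN={a-a, d*e}   OUT={a-a}
  B8:   IN={a-a}   OUT={a-a}

Merge at B4: IN[B4] = OUT[B3] = {b*e}
Applying B4's transfer function to that IN value gives OUT[B4] (row B4 above).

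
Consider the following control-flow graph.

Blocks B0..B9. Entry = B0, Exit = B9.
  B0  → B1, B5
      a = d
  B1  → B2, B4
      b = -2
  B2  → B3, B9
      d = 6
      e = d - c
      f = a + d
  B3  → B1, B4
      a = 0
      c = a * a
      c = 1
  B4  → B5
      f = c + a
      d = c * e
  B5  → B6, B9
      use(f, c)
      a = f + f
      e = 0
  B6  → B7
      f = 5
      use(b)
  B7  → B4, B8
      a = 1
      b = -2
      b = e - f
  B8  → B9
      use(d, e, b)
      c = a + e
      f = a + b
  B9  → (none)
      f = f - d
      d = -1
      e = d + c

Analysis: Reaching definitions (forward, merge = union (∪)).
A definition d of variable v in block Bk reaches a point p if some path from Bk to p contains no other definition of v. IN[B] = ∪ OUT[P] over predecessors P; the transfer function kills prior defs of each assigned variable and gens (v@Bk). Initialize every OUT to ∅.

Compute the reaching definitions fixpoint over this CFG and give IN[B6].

Answer: {a@B5, b@B1, b@B7, c@B3, d@B4, e@B5, f@B4}

Trace:
Per-block solution:
  B0:   IN={}   OUT={a@B0}
  B1:   IN={a@B0, a@B3, b@B1, c@B3, d@B2, e@B2, f@B2}   OUT={a@B0, a@B3, b@B1, c@B3, d@B2, e@B2, f@B2}
  B2:   IN={a@B0, a@B3, b@B1, c@B3, d@B2, e@B2, f@B2}   OUT={a@B0, a@B3, b@B1, c@B3, d@B2, e@B2, f@B2}
  B3:   IN={a@B0, a@B3, b@B1, c@B3, d@B2, e@B2, f@B2}   OUT={a@B3, b@B1, c@B3, d@B2, e@B2, f@B2}
  B4:   IN={a@B0, a@B3, a@B7, b@B1, b@B7, c@B3, d@B2, d@B4, e@B2, e@B5, f@B2, f@B6}   OUT={a@B0, a@B3, a@B7, b@B1, b@B7, c@B3, d@B4, e@B2, e@B5, f@B4}
  B5:   IN={a@B0, a@B3, a@B7, b@B1, b@B7, c@B3, d@B4, e@B2, e@B5, f@B4}   OUT={a@B5, b@B1, b@B7, c@B3, d@B4, e@B5, f@B4}
  B6:   IN={a@B5, b@B1, b@B7, c@B3, d@B4, e@B5, f@B4}   OUT={a@B5, b@B1, b@B7, c@B3, d@B4, e@B5, f@B6}
  B7:   IN={a@B5, b@B1, b@B7, c@B3, d@B4, e@B5, f@B6}   OUT={a@B7, b@B7, c@B3, d@B4, e@B5, f@B6}
  B8:   IN={a@B7, b@B7, c@B3, d@B4, e@B5, f@B6}   OUT={a@B7, b@B7, c@B8, d@B4, e@B5, f@B8}
  B9:   IN={a@B0, a@B3, a@B5, a@B7, b@B1, b@B7, c@B3, c@B8, d@B2, d@B4, e@B2, e@B5, f@B2, f@B4, f@B8}   OUT={a@B0, a@B3, a@B5, a@B7, b@B1, b@B7, c@B3, c@B8, d@B9, e@B9, f@B9}

Merge at B6: IN[B6] = OUT[B5] = {a@B5, b@B1, b@B7, c@B3, d@B4, e@B5, f@B4}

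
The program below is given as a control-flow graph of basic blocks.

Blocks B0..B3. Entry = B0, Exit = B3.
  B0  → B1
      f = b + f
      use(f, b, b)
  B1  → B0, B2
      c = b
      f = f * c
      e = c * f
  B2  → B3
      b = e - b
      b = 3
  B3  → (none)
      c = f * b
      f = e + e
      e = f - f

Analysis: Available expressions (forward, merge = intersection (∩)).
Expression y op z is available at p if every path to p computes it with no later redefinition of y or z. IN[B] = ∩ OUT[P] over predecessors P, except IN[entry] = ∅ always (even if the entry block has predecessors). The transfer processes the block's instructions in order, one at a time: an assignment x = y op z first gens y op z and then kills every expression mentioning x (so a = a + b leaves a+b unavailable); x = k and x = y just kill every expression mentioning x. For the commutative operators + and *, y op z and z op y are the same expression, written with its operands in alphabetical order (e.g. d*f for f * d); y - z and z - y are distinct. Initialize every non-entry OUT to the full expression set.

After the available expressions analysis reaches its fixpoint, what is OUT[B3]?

Answer: {f-f}

Derivation:
Per-block solution:
  B0:  IN={}  OUT={}
  B1:  IN={}  OUT={c*f}
  B2:  IN={c*f}  OUT={c*f}
  B3:  IN={c*f}  OUT={f-f}

Merge at B3: IN[B3] = OUT[B2] = {c*f}
Applying B3's transfer function to that IN value gives OUT[B3] (row B3 above).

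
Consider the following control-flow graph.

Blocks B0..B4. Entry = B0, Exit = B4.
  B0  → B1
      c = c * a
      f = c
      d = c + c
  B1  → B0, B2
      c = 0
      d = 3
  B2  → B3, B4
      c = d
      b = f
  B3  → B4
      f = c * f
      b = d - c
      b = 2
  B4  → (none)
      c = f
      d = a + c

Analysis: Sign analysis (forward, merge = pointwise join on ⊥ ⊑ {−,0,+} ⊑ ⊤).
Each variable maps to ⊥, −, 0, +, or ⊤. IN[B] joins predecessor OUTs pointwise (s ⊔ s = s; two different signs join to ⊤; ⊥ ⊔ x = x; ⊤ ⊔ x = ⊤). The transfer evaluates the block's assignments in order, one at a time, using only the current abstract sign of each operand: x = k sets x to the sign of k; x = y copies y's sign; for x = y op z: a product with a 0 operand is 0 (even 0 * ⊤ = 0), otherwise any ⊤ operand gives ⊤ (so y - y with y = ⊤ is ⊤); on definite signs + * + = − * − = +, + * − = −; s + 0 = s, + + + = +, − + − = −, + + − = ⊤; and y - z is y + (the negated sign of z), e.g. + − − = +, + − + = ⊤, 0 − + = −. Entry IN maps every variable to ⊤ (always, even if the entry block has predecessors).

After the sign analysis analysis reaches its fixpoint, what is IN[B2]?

Fixpoint table:
  B0:   IN=(all ⊤)   OUT=(all ⊤)
  B1:   IN=(all ⊤)   OUT={c:0, d:+; rest ⊤}
  B2:   IN={c:0, d:+; rest ⊤}   OUT={c:+, d:+; rest ⊤}
  B3:   IN={c:+, d:+; rest ⊤}   OUT={b:+, c:+, d:+; rest ⊤}
  B4:   IN={c:+, d:+; rest ⊤}   OUT=(all ⊤)

Merge at B2: IN[B2] = OUT[B1] = {a: ⊤, b: ⊤, c: 0, d: +, e: ⊤, f: ⊤}

Answer: {a: ⊤, b: ⊤, c: 0, d: +, e: ⊤, f: ⊤}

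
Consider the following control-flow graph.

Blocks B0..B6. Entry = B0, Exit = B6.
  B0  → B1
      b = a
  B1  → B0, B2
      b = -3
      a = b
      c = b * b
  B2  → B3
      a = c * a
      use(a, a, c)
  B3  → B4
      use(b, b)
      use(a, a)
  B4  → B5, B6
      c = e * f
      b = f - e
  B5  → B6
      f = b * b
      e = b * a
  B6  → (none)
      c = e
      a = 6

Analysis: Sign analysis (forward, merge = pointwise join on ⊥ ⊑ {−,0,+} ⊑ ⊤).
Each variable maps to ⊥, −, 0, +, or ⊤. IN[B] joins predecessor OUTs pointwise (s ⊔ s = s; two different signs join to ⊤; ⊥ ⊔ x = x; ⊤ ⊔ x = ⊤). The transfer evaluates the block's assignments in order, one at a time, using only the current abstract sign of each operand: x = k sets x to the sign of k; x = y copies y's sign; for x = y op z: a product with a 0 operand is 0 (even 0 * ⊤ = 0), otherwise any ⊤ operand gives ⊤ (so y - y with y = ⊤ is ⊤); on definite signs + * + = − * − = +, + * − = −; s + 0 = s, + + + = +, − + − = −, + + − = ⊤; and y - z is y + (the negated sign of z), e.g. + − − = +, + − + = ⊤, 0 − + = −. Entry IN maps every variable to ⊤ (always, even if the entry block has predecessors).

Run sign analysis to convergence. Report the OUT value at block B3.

Converged values:
  B0:  IN=(all ⊤)  OUT=(all ⊤)
  B1:  IN=(all ⊤)  OUT={a:-, b:-, c:+; rest ⊤}
  B2:  IN={a:-, b:-, c:+; rest ⊤}  OUT={a:-, b:-, c:+; rest ⊤}
  B3:  IN={a:-, b:-, c:+; rest ⊤}  OUT={a:-, b:-, c:+; rest ⊤}
  B4:  IN={a:-, b:-, c:+; rest ⊤}  OUT={a:-; rest ⊤}
  B5:  IN={a:-; rest ⊤}  OUT={a:-; rest ⊤}
  B6:  IN={a:-; rest ⊤}  OUT={a:+; rest ⊤}

Merge at B3: IN[B3] = OUT[B2] = {a: -, b: -, c: +, d: ⊤, e: ⊤, f: ⊤}
Applying B3's transfer function to that IN value gives OUT[B3] (row B3 above).

Answer: {a: -, b: -, c: +, d: ⊤, e: ⊤, f: ⊤}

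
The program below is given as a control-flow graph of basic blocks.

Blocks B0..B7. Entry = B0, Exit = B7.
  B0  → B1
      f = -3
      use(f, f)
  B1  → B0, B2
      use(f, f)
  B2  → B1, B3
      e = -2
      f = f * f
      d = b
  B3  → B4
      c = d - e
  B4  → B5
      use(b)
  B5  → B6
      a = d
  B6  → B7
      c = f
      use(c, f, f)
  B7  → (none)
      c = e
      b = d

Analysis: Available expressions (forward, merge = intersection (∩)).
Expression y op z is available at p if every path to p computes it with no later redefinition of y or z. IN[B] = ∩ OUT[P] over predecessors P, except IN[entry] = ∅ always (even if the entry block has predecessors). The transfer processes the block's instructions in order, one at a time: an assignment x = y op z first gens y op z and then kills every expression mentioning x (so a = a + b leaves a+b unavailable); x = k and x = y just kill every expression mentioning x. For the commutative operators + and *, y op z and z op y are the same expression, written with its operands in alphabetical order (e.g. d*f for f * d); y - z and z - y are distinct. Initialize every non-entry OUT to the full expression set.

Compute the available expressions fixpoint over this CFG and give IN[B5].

Per-block solution:
  B0:   IN={}   OUT={}
  B1:   IN={}   OUT={}
  B2:   IN={}   OUT={}
  B3:   IN={}   OUT={d-e}
  B4:   IN={d-e}   OUT={d-e}
  B5:   IN={d-e}   OUT={d-e}
  B6:   IN={d-e}   OUT={d-e}
  B7:   IN={d-e}   OUT={d-e}

Merge at B5: IN[B5] = OUT[B4] = {d-e}

Answer: {d-e}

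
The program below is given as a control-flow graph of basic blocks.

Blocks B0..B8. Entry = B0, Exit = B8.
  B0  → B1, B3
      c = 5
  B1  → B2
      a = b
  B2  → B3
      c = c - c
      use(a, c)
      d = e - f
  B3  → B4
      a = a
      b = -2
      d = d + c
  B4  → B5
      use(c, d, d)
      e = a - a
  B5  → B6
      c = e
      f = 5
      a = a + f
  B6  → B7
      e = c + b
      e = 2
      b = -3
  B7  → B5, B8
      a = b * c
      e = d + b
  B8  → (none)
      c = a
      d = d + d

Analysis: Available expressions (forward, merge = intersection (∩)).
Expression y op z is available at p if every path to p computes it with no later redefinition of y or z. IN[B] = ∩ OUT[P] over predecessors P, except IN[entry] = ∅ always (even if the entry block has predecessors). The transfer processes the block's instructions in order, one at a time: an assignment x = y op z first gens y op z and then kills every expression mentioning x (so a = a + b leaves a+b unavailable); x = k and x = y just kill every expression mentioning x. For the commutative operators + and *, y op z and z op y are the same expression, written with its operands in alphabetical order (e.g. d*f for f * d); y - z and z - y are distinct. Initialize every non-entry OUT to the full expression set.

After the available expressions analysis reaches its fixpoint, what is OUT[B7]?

Per-block solution:
  B0: | IN={} | OUT={}
  B1: | IN={} | OUT={}
  B2: | IN={} | OUT={e-f}
  B3: | IN={} | OUT={}
  B4: | IN={} | OUT={a-a}
  B5: | IN={} | OUT={}
  B6: | IN={} | OUT={}
  B7: | IN={} | OUT={b*c, b+d}
  B8: | IN={b*c, b+d} | OUT={}

Merge at B7: IN[B7] = OUT[B6] = {}
Applying B7's transfer function to that IN value gives OUT[B7] (row B7 above).

Answer: {b*c, b+d}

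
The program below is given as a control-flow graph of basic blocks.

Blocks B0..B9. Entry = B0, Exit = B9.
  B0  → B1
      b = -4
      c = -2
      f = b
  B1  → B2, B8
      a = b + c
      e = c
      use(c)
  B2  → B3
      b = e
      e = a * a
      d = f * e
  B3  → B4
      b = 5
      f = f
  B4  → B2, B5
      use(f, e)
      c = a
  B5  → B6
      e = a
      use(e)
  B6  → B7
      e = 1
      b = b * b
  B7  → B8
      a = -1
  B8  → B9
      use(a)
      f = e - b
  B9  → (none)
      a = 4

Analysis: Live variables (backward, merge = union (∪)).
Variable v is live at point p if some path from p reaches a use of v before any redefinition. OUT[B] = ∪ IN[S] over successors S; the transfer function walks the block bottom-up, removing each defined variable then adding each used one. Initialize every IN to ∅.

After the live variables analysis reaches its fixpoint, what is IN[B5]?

Fixpoint table:
  B0:   IN={}   OUT={b, c, f}
  B1:   IN={b, c, f}   OUT={a, b, e, f}
  B2:   IN={a, e, f}   OUT={a, e, f}
  B3:   IN={a, e, f}   OUT={a, b, e, f}
  B4:   IN={a, b, e, f}   OUT={a, b, e, f}
  B5:   IN={a, b}   OUT={b}
  B6:   IN={b}   OUT={b, e}
  B7:   IN={b, e}   OUT={a, b, e}
  B8:   IN={a, b, e}   OUT={}
  B9:   IN={}   OUT={}

Merge at B5: OUT[B5] = IN[B6] = {b}
Applying B5's transfer function to that OUT value gives IN[B5] (row B5 above).

Answer: {a, b}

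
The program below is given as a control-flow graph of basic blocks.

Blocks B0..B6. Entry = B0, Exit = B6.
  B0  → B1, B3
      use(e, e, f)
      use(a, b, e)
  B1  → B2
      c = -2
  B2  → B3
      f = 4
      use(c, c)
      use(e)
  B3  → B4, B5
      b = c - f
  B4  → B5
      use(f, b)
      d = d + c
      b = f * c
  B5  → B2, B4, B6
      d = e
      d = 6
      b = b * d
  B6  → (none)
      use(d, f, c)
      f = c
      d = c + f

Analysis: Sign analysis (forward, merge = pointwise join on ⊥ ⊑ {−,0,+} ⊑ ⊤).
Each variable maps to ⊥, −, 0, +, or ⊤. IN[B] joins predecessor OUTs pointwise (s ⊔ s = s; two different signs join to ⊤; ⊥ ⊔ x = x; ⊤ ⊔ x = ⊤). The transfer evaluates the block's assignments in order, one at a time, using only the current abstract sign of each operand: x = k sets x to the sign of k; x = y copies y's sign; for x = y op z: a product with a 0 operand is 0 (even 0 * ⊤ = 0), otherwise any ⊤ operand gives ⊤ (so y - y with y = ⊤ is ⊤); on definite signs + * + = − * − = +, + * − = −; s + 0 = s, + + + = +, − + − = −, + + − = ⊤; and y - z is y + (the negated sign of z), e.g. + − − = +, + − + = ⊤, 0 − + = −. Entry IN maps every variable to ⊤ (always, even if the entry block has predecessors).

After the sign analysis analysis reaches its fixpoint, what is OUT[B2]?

Answer: {a: ⊤, b: ⊤, c: ⊤, d: ⊤, e: ⊤, f: +}

Derivation:
Converged values:
  B0:  IN=(all ⊤)  OUT=(all ⊤)
  B1:  IN=(all ⊤)  OUT={c:-; rest ⊤}
  B2:  IN=(all ⊤)  OUT={f:+; rest ⊤}
  B3:  IN=(all ⊤)  OUT=(all ⊤)
  B4:  IN=(all ⊤)  OUT=(all ⊤)
  B5:  IN=(all ⊤)  OUT={d:+; rest ⊤}
  B6:  IN={d:+; rest ⊤}  OUT=(all ⊤)

Merge at B2: IN[B2] = OUT[B1] ⊔ OUT[B5] = {a: ⊤, b: ⊤, c: ⊤, d: ⊤, e: ⊤, f: ⊤}
Applying B2's transfer function to that IN value gives OUT[B2] (row B2 above).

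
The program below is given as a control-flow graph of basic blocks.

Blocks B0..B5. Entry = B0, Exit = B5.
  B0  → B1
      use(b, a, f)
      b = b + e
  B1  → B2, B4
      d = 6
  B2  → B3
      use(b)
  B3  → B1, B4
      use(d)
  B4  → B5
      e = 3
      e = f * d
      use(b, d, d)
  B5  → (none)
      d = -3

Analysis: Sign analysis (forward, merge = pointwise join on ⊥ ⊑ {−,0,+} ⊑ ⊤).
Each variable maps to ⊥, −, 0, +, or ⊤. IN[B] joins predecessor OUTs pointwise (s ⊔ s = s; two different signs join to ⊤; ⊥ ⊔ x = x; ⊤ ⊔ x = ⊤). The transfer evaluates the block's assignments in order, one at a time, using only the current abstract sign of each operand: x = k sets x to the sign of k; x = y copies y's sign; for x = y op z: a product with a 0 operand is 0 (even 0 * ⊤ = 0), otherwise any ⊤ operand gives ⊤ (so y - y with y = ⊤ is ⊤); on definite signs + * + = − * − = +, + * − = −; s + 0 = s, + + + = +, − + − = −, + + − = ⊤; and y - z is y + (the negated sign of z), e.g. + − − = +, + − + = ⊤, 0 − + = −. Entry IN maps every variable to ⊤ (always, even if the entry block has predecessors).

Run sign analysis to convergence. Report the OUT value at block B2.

Answer: {a: ⊤, b: ⊤, c: ⊤, d: +, e: ⊤, f: ⊤}

Derivation:
Fixpoint table:
  B0:   IN=(all ⊤)   OUT=(all ⊤)
  B1:   IN=(all ⊤)   OUT={d:+; rest ⊤}
  B2:   IN={d:+; rest ⊤}   OUT={d:+; rest ⊤}
  B3:   IN={d:+; rest ⊤}   OUT={d:+; rest ⊤}
  B4:   IN={d:+; rest ⊤}   OUT={d:+; rest ⊤}
  B5:   IN={d:+; rest ⊤}   OUT={d:-; rest ⊤}

Merge at B2: IN[B2] = OUT[B1] = {a: ⊤, b: ⊤, c: ⊤, d: +, e: ⊤, f: ⊤}
Applying B2's transfer function to that IN value gives OUT[B2] (row B2 above).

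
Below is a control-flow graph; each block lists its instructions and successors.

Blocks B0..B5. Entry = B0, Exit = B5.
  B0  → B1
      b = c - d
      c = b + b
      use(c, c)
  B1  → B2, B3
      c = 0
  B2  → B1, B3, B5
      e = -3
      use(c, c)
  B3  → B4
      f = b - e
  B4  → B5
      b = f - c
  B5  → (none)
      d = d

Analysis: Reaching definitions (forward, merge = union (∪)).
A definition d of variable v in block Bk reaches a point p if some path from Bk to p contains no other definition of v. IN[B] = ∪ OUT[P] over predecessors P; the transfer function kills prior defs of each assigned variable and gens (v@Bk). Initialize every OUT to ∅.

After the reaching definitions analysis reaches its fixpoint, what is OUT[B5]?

Answer: {b@B0, b@B4, c@B1, d@B5, e@B2, f@B3}

Working:
Per-block solution:
  B0: | IN={} | OUT={b@B0, c@B0}
  B1: | IN={b@B0, c@B0, c@B1, e@B2} | OUT={b@B0, c@B1, e@B2}
  B2: | IN={b@B0, c@B1, e@B2} | OUT={b@B0, c@B1, e@B2}
  B3: | IN={b@B0, c@B1, e@B2} | OUT={b@B0, c@B1, e@B2, f@B3}
  B4: | IN={b@B0, c@B1, e@B2, f@B3} | OUT={b@B4, c@B1, e@B2, f@B3}
  B5: | IN={b@B0, b@B4, c@B1, e@B2, f@B3} | OUT={b@B0, b@B4, c@B1, d@B5, e@B2, f@B3}

Merge at B5: IN[B5] = OUT[B2] ⊔ OUT[B4] = {b@B0, b@B4, c@B1, e@B2, f@B3}
Applying B5's transfer function to that IN value gives OUT[B5] (row B5 above).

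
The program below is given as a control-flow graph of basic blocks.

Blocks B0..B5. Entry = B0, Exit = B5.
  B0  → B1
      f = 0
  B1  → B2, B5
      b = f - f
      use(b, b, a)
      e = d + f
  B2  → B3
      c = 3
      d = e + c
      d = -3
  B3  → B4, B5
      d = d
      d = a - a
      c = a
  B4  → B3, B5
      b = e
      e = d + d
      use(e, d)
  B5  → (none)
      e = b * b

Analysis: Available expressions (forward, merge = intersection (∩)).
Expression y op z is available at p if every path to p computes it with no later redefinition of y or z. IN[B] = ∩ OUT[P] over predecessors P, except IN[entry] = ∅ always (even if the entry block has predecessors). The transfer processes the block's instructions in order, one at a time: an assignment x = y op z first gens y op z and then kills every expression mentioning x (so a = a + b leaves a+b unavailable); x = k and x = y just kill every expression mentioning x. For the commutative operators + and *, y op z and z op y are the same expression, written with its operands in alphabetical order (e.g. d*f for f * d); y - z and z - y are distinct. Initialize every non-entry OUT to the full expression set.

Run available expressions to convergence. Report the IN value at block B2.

Answer: {d+f, f-f}

Working:
Fixpoint table:
  B0: | IN={} | OUT={}
  B1: | IN={} | OUT={d+f, f-f}
  B2: | IN={d+f, f-f} | OUT={c+e, f-f}
  B3: | IN={f-f} | OUT={a-a, f-f}
  B4: | IN={a-a, f-f} | OUT={a-a, d+d, f-f}
  B5: | IN={f-f} | OUT={b*b, f-f}

Merge at B2: IN[B2] = OUT[B1] = {d+f, f-f}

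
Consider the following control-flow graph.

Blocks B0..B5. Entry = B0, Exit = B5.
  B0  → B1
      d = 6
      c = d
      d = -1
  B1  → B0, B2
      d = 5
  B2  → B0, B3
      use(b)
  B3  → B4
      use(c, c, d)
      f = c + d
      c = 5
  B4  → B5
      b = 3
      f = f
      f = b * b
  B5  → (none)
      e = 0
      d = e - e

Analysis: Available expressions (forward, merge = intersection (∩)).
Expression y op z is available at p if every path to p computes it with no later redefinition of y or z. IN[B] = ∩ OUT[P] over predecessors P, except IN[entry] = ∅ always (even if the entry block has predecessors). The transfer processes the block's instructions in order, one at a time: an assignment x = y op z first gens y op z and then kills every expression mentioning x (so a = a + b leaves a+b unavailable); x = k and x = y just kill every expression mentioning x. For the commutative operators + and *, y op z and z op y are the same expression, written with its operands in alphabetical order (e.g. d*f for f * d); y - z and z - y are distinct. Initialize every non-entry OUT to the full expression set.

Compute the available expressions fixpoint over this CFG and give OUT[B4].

Converged values:
  B0:  IN={}  OUT={}
  B1:  IN={}  OUT={}
  B2:  IN={}  OUT={}
  B3:  IN={}  OUT={}
  B4:  IN={}  OUT={b*b}
  B5:  IN={b*b}  OUT={b*b, e-e}

Merge at B4: IN[B4] = OUT[B3] = {}
Applying B4's transfer function to that IN value gives OUT[B4] (row B4 above).

Answer: {b*b}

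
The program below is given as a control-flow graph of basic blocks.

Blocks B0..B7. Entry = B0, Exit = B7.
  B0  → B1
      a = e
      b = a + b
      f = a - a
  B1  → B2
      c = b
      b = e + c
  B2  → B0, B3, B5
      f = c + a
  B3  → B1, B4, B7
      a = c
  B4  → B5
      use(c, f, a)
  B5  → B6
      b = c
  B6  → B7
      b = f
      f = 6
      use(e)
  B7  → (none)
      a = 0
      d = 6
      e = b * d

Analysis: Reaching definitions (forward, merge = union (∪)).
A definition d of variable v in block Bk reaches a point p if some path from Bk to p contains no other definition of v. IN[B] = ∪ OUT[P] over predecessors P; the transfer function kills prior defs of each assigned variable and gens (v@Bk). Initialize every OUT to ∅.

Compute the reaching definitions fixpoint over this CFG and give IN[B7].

Converged values:
  B0:  IN={a@B0, a@B3, b@B1, c@B1, f@B2}  OUT={a@B0, b@B0, c@B1, f@B0}
  B1:  IN={a@B0, a@B3, b@B0, b@B1, c@B1, f@B0, f@B2}  OUT={a@B0, a@B3, b@B1, c@B1, f@B0, f@B2}
  B2:  IN={a@B0, a@B3, b@B1, c@B1, f@B0, f@B2}  OUT={a@B0, a@B3, b@B1, c@B1, f@B2}
  B3:  IN={a@B0, a@B3, b@B1, c@B1, f@B2}  OUT={a@B3, b@B1, c@B1, f@B2}
  B4:  IN={a@B3, b@B1, c@B1, f@B2}  OUT={a@B3, b@B1, c@B1, f@B2}
  B5:  IN={a@B0, a@B3, b@B1, c@B1, f@B2}  OUT={a@B0, a@B3, b@B5, c@B1, f@B2}
  B6:  IN={a@B0, a@B3, b@B5, c@B1, f@B2}  OUT={a@B0, a@B3, b@B6, c@B1, f@B6}
  B7:  IN={a@B0, a@B3, b@B1, b@B6, c@B1, f@B2, f@B6}  OUT={a@B7, b@B1, b@B6, c@B1, d@B7, e@B7, f@B2, f@B6}

Merge at B7: IN[B7] = OUT[B3] ⊔ OUT[B6] = {a@B0, a@B3, b@B1, b@B6, c@B1, f@B2, f@B6}

Answer: {a@B0, a@B3, b@B1, b@B6, c@B1, f@B2, f@B6}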